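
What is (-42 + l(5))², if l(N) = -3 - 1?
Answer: 2116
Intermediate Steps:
l(N) = -4
(-42 + l(5))² = (-42 - 4)² = (-46)² = 2116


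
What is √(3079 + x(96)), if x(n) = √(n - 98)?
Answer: √(3079 + I*√2) ≈ 55.489 + 0.0127*I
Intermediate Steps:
x(n) = √(-98 + n)
√(3079 + x(96)) = √(3079 + √(-98 + 96)) = √(3079 + √(-2)) = √(3079 + I*√2)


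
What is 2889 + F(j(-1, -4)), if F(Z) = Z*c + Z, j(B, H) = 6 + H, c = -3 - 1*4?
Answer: 2877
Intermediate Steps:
c = -7 (c = -3 - 4 = -7)
F(Z) = -6*Z (F(Z) = Z*(-7) + Z = -7*Z + Z = -6*Z)
2889 + F(j(-1, -4)) = 2889 - 6*(6 - 4) = 2889 - 6*2 = 2889 - 12 = 2877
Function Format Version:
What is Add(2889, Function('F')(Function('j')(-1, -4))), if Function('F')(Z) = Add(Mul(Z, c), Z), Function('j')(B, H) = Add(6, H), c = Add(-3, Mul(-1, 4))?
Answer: 2877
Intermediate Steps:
c = -7 (c = Add(-3, -4) = -7)
Function('F')(Z) = Mul(-6, Z) (Function('F')(Z) = Add(Mul(Z, -7), Z) = Add(Mul(-7, Z), Z) = Mul(-6, Z))
Add(2889, Function('F')(Function('j')(-1, -4))) = Add(2889, Mul(-6, Add(6, -4))) = Add(2889, Mul(-6, 2)) = Add(2889, -12) = 2877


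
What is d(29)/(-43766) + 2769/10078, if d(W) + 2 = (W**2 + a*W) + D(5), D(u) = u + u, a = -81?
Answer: 68152527/220536874 ≈ 0.30903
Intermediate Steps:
D(u) = 2*u
d(W) = 8 + W**2 - 81*W (d(W) = -2 + ((W**2 - 81*W) + 2*5) = -2 + ((W**2 - 81*W) + 10) = -2 + (10 + W**2 - 81*W) = 8 + W**2 - 81*W)
d(29)/(-43766) + 2769/10078 = (8 + 29**2 - 81*29)/(-43766) + 2769/10078 = (8 + 841 - 2349)*(-1/43766) + 2769*(1/10078) = -1500*(-1/43766) + 2769/10078 = 750/21883 + 2769/10078 = 68152527/220536874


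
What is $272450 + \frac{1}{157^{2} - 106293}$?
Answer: $\frac{22243907799}{81644} \approx 2.7245 \cdot 10^{5}$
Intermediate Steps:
$272450 + \frac{1}{157^{2} - 106293} = 272450 + \frac{1}{24649 - 106293} = 272450 + \frac{1}{-81644} = 272450 - \frac{1}{81644} = \frac{22243907799}{81644}$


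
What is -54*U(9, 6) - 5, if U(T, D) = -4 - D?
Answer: 535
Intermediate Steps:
-54*U(9, 6) - 5 = -54*(-4 - 1*6) - 5 = -54*(-4 - 6) - 5 = -54*(-10) - 5 = 540 - 5 = 535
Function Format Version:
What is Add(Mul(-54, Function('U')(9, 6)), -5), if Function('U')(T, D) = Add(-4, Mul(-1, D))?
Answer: 535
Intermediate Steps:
Add(Mul(-54, Function('U')(9, 6)), -5) = Add(Mul(-54, Add(-4, Mul(-1, 6))), -5) = Add(Mul(-54, Add(-4, -6)), -5) = Add(Mul(-54, -10), -5) = Add(540, -5) = 535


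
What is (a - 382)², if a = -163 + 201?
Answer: 118336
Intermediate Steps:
a = 38
(a - 382)² = (38 - 382)² = (-344)² = 118336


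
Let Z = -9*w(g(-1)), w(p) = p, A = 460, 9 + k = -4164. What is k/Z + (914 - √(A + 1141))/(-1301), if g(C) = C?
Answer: -1812433/3903 + √1601/1301 ≈ -464.34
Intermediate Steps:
k = -4173 (k = -9 - 4164 = -4173)
Z = 9 (Z = -9*(-1) = 9)
k/Z + (914 - √(A + 1141))/(-1301) = -4173/9 + (914 - √(460 + 1141))/(-1301) = -4173*⅑ + (914 - √1601)*(-1/1301) = -1391/3 + (-914/1301 + √1601/1301) = -1812433/3903 + √1601/1301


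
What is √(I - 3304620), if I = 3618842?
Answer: √314222 ≈ 560.55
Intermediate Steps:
√(I - 3304620) = √(3618842 - 3304620) = √314222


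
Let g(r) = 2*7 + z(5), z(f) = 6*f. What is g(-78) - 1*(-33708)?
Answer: 33752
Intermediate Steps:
g(r) = 44 (g(r) = 2*7 + 6*5 = 14 + 30 = 44)
g(-78) - 1*(-33708) = 44 - 1*(-33708) = 44 + 33708 = 33752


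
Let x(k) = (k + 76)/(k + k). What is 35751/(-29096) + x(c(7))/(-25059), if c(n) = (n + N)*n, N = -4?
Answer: -18814981645/15311449944 ≈ -1.2288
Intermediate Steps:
c(n) = n*(-4 + n) (c(n) = (n - 4)*n = (-4 + n)*n = n*(-4 + n))
x(k) = (76 + k)/(2*k) (x(k) = (76 + k)/((2*k)) = (76 + k)*(1/(2*k)) = (76 + k)/(2*k))
35751/(-29096) + x(c(7))/(-25059) = 35751/(-29096) + ((76 + 7*(-4 + 7))/(2*((7*(-4 + 7)))))/(-25059) = 35751*(-1/29096) + ((76 + 7*3)/(2*((7*3))))*(-1/25059) = -35751/29096 + ((½)*(76 + 21)/21)*(-1/25059) = -35751/29096 + ((½)*(1/21)*97)*(-1/25059) = -35751/29096 + (97/42)*(-1/25059) = -35751/29096 - 97/1052478 = -18814981645/15311449944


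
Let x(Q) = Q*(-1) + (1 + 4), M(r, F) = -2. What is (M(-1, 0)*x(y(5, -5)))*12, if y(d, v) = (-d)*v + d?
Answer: 600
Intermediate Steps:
y(d, v) = d - d*v (y(d, v) = -d*v + d = d - d*v)
x(Q) = 5 - Q (x(Q) = -Q + 5 = 5 - Q)
(M(-1, 0)*x(y(5, -5)))*12 = -2*(5 - 5*(1 - 1*(-5)))*12 = -2*(5 - 5*(1 + 5))*12 = -2*(5 - 5*6)*12 = -2*(5 - 1*30)*12 = -2*(5 - 30)*12 = -2*(-25)*12 = 50*12 = 600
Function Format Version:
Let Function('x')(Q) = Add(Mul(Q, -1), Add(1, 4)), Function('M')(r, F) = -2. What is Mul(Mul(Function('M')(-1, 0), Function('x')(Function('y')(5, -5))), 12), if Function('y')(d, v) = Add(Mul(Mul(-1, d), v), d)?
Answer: 600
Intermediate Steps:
Function('y')(d, v) = Add(d, Mul(-1, d, v)) (Function('y')(d, v) = Add(Mul(-1, d, v), d) = Add(d, Mul(-1, d, v)))
Function('x')(Q) = Add(5, Mul(-1, Q)) (Function('x')(Q) = Add(Mul(-1, Q), 5) = Add(5, Mul(-1, Q)))
Mul(Mul(Function('M')(-1, 0), Function('x')(Function('y')(5, -5))), 12) = Mul(Mul(-2, Add(5, Mul(-1, Mul(5, Add(1, Mul(-1, -5)))))), 12) = Mul(Mul(-2, Add(5, Mul(-1, Mul(5, Add(1, 5))))), 12) = Mul(Mul(-2, Add(5, Mul(-1, Mul(5, 6)))), 12) = Mul(Mul(-2, Add(5, Mul(-1, 30))), 12) = Mul(Mul(-2, Add(5, -30)), 12) = Mul(Mul(-2, -25), 12) = Mul(50, 12) = 600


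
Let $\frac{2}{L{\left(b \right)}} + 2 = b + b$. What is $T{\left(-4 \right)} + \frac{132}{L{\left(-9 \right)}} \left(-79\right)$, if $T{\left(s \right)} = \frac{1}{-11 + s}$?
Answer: $\frac{1564199}{15} \approx 1.0428 \cdot 10^{5}$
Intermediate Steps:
$L{\left(b \right)} = \frac{2}{-2 + 2 b}$ ($L{\left(b \right)} = \frac{2}{-2 + \left(b + b\right)} = \frac{2}{-2 + 2 b}$)
$T{\left(-4 \right)} + \frac{132}{L{\left(-9 \right)}} \left(-79\right) = \frac{1}{-11 - 4} + \frac{132}{\frac{1}{-1 - 9}} \left(-79\right) = \frac{1}{-15} + \frac{132}{\frac{1}{-10}} \left(-79\right) = - \frac{1}{15} + \frac{132}{- \frac{1}{10}} \left(-79\right) = - \frac{1}{15} + 132 \left(-10\right) \left(-79\right) = - \frac{1}{15} - -104280 = - \frac{1}{15} + 104280 = \frac{1564199}{15}$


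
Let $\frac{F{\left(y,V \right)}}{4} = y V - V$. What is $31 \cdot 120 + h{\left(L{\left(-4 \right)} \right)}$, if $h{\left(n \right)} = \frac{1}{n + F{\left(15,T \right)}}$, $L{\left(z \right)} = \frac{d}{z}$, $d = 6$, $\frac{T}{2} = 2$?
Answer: $\frac{1655402}{445} \approx 3720.0$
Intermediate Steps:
$T = 4$ ($T = 2 \cdot 2 = 4$)
$L{\left(z \right)} = \frac{6}{z}$
$F{\left(y,V \right)} = - 4 V + 4 V y$ ($F{\left(y,V \right)} = 4 \left(y V - V\right) = 4 \left(V y - V\right) = 4 \left(- V + V y\right) = - 4 V + 4 V y$)
$h{\left(n \right)} = \frac{1}{224 + n}$ ($h{\left(n \right)} = \frac{1}{n + 4 \cdot 4 \left(-1 + 15\right)} = \frac{1}{n + 4 \cdot 4 \cdot 14} = \frac{1}{n + 224} = \frac{1}{224 + n}$)
$31 \cdot 120 + h{\left(L{\left(-4 \right)} \right)} = 31 \cdot 120 + \frac{1}{224 + \frac{6}{-4}} = 3720 + \frac{1}{224 + 6 \left(- \frac{1}{4}\right)} = 3720 + \frac{1}{224 - \frac{3}{2}} = 3720 + \frac{1}{\frac{445}{2}} = 3720 + \frac{2}{445} = \frac{1655402}{445}$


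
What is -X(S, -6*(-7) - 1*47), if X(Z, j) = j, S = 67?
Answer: 5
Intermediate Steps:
-X(S, -6*(-7) - 1*47) = -(-6*(-7) - 1*47) = -(42 - 47) = -1*(-5) = 5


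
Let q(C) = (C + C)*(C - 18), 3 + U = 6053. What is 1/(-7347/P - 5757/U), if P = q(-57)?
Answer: -172425/312239 ≈ -0.55222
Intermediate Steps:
U = 6050 (U = -3 + 6053 = 6050)
q(C) = 2*C*(-18 + C) (q(C) = (2*C)*(-18 + C) = 2*C*(-18 + C))
P = 8550 (P = 2*(-57)*(-18 - 57) = 2*(-57)*(-75) = 8550)
1/(-7347/P - 5757/U) = 1/(-7347/8550 - 5757/6050) = 1/(-7347*1/8550 - 5757*1/6050) = 1/(-2449/2850 - 5757/6050) = 1/(-312239/172425) = -172425/312239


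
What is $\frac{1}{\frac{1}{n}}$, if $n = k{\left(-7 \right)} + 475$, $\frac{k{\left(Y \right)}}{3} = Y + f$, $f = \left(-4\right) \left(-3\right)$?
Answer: $490$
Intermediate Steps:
$f = 12$
$k{\left(Y \right)} = 36 + 3 Y$ ($k{\left(Y \right)} = 3 \left(Y + 12\right) = 3 \left(12 + Y\right) = 36 + 3 Y$)
$n = 490$ ($n = \left(36 + 3 \left(-7\right)\right) + 475 = \left(36 - 21\right) + 475 = 15 + 475 = 490$)
$\frac{1}{\frac{1}{n}} = \frac{1}{\frac{1}{490}} = 490$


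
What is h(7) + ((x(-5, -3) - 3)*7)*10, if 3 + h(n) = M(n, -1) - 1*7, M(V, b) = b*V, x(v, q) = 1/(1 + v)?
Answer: -489/2 ≈ -244.50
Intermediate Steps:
M(V, b) = V*b
h(n) = -10 - n (h(n) = -3 + (n*(-1) - 1*7) = -3 + (-n - 7) = -3 + (-7 - n) = -10 - n)
h(7) + ((x(-5, -3) - 3)*7)*10 = (-10 - 1*7) + ((1/(1 - 5) - 3)*7)*10 = (-10 - 7) + ((1/(-4) - 3)*7)*10 = -17 + ((-1/4 - 3)*7)*10 = -17 - 13/4*7*10 = -17 - 91/4*10 = -17 - 455/2 = -489/2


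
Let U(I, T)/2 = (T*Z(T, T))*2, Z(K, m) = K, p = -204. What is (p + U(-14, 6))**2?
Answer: 3600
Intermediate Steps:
U(I, T) = 4*T**2 (U(I, T) = 2*((T*T)*2) = 2*(T**2*2) = 2*(2*T**2) = 4*T**2)
(p + U(-14, 6))**2 = (-204 + 4*6**2)**2 = (-204 + 4*36)**2 = (-204 + 144)**2 = (-60)**2 = 3600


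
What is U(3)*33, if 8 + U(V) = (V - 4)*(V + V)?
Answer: -462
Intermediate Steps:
U(V) = -8 + 2*V*(-4 + V) (U(V) = -8 + (V - 4)*(V + V) = -8 + (-4 + V)*(2*V) = -8 + 2*V*(-4 + V))
U(3)*33 = (-8 - 8*3 + 2*3**2)*33 = (-8 - 24 + 2*9)*33 = (-8 - 24 + 18)*33 = -14*33 = -462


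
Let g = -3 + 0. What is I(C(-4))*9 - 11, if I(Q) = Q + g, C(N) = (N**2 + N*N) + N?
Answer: 214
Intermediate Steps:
g = -3
C(N) = N + 2*N**2 (C(N) = (N**2 + N**2) + N = 2*N**2 + N = N + 2*N**2)
I(Q) = -3 + Q (I(Q) = Q - 3 = -3 + Q)
I(C(-4))*9 - 11 = (-3 - 4*(1 + 2*(-4)))*9 - 11 = (-3 - 4*(1 - 8))*9 - 11 = (-3 - 4*(-7))*9 - 11 = (-3 + 28)*9 - 11 = 25*9 - 11 = 225 - 11 = 214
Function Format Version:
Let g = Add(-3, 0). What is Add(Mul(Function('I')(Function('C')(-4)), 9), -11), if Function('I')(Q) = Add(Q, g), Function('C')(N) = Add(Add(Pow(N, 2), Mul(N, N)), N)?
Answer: 214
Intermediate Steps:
g = -3
Function('C')(N) = Add(N, Mul(2, Pow(N, 2))) (Function('C')(N) = Add(Add(Pow(N, 2), Pow(N, 2)), N) = Add(Mul(2, Pow(N, 2)), N) = Add(N, Mul(2, Pow(N, 2))))
Function('I')(Q) = Add(-3, Q) (Function('I')(Q) = Add(Q, -3) = Add(-3, Q))
Add(Mul(Function('I')(Function('C')(-4)), 9), -11) = Add(Mul(Add(-3, Mul(-4, Add(1, Mul(2, -4)))), 9), -11) = Add(Mul(Add(-3, Mul(-4, Add(1, -8))), 9), -11) = Add(Mul(Add(-3, Mul(-4, -7)), 9), -11) = Add(Mul(Add(-3, 28), 9), -11) = Add(Mul(25, 9), -11) = Add(225, -11) = 214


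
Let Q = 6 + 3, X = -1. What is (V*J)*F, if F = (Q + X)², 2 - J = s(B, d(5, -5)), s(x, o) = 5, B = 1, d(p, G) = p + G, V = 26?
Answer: -4992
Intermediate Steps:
Q = 9
d(p, G) = G + p
J = -3 (J = 2 - 1*5 = 2 - 5 = -3)
F = 64 (F = (9 - 1)² = 8² = 64)
(V*J)*F = (26*(-3))*64 = -78*64 = -4992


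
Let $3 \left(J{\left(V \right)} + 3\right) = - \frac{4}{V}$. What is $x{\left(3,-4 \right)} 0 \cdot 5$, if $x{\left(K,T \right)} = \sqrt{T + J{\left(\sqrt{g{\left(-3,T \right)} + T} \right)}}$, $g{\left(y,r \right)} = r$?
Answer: $0$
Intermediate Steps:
$J{\left(V \right)} = -3 - \frac{4}{3 V}$ ($J{\left(V \right)} = -3 + \frac{\left(-4\right) \frac{1}{V}}{3} = -3 - \frac{4}{3 V}$)
$x{\left(K,T \right)} = \sqrt{-3 + T - \frac{2 \sqrt{2}}{3 \sqrt{T}}}$ ($x{\left(K,T \right)} = \sqrt{T - \left(3 + \frac{4}{3 \sqrt{T + T}}\right)} = \sqrt{T - \left(3 + \frac{4}{3 \sqrt{2 T}}\right)} = \sqrt{T - \left(3 + \frac{4}{3 \sqrt{2} \sqrt{T}}\right)} = \sqrt{T - \left(3 + \frac{4 \frac{\sqrt{2}}{2 \sqrt{T}}}{3}\right)} = \sqrt{T - \left(3 + \frac{2 \sqrt{2}}{3 \sqrt{T}}\right)} = \sqrt{-3 + T - \frac{2 \sqrt{2}}{3 \sqrt{T}}}$)
$x{\left(3,-4 \right)} 0 \cdot 5 = \frac{\sqrt{-27 + 9 \left(-4\right) - \frac{6 \sqrt{2}}{2 i}}}{3} \cdot 0 \cdot 5 = \frac{\sqrt{-27 - 36 - 6 \sqrt{2} \left(- \frac{i}{2}\right)}}{3} \cdot 0 \cdot 5 = \frac{\sqrt{-27 - 36 + 3 i \sqrt{2}}}{3} \cdot 0 \cdot 5 = \frac{\sqrt{-63 + 3 i \sqrt{2}}}{3} \cdot 0 \cdot 5 = 0 \cdot 5 = 0$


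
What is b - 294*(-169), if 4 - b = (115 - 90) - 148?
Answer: 49813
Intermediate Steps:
b = 127 (b = 4 - ((115 - 90) - 148) = 4 - (25 - 148) = 4 - 1*(-123) = 4 + 123 = 127)
b - 294*(-169) = 127 - 294*(-169) = 127 + 49686 = 49813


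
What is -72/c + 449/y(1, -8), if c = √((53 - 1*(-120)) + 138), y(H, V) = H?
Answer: 449 - 72*√311/311 ≈ 444.92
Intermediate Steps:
c = √311 (c = √((53 + 120) + 138) = √(173 + 138) = √311 ≈ 17.635)
-72/c + 449/y(1, -8) = -72*√311/311 + 449/1 = -72*√311/311 + 449*1 = -72*√311/311 + 449 = 449 - 72*√311/311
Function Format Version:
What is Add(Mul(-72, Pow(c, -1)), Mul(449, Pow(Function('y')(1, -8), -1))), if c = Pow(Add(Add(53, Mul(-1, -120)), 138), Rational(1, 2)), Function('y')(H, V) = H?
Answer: Add(449, Mul(Rational(-72, 311), Pow(311, Rational(1, 2)))) ≈ 444.92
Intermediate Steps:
c = Pow(311, Rational(1, 2)) (c = Pow(Add(Add(53, 120), 138), Rational(1, 2)) = Pow(Add(173, 138), Rational(1, 2)) = Pow(311, Rational(1, 2)) ≈ 17.635)
Add(Mul(-72, Pow(c, -1)), Mul(449, Pow(Function('y')(1, -8), -1))) = Add(Mul(-72, Pow(Pow(311, Rational(1, 2)), -1)), Mul(449, Pow(1, -1))) = Add(Mul(-72, Mul(Rational(1, 311), Pow(311, Rational(1, 2)))), Mul(449, 1)) = Add(Mul(Rational(-72, 311), Pow(311, Rational(1, 2))), 449) = Add(449, Mul(Rational(-72, 311), Pow(311, Rational(1, 2))))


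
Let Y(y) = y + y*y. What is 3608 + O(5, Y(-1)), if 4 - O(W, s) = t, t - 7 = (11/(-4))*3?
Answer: 14453/4 ≈ 3613.3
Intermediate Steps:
Y(y) = y + y²
t = -5/4 (t = 7 + (11/(-4))*3 = 7 + (11*(-¼))*3 = 7 - 11/4*3 = 7 - 33/4 = -5/4 ≈ -1.2500)
O(W, s) = 21/4 (O(W, s) = 4 - 1*(-5/4) = 4 + 5/4 = 21/4)
3608 + O(5, Y(-1)) = 3608 + 21/4 = 14453/4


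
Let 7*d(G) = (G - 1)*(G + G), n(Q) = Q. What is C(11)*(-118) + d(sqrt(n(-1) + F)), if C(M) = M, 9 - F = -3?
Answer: -9064/7 - 2*sqrt(11)/7 ≈ -1295.8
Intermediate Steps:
F = 12 (F = 9 - 1*(-3) = 9 + 3 = 12)
d(G) = 2*G*(-1 + G)/7 (d(G) = ((G - 1)*(G + G))/7 = ((-1 + G)*(2*G))/7 = (2*G*(-1 + G))/7 = 2*G*(-1 + G)/7)
C(11)*(-118) + d(sqrt(n(-1) + F)) = 11*(-118) + 2*sqrt(-1 + 12)*(-1 + sqrt(-1 + 12))/7 = -1298 + 2*sqrt(11)*(-1 + sqrt(11))/7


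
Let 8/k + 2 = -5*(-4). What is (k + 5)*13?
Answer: 637/9 ≈ 70.778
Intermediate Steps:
k = 4/9 (k = 8/(-2 - 5*(-4)) = 8/(-2 + 20) = 8/18 = 8*(1/18) = 4/9 ≈ 0.44444)
(k + 5)*13 = (4/9 + 5)*13 = (49/9)*13 = 637/9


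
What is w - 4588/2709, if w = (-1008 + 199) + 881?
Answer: 190460/2709 ≈ 70.306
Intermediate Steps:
w = 72 (w = -809 + 881 = 72)
w - 4588/2709 = 72 - 4588/2709 = 190460/2709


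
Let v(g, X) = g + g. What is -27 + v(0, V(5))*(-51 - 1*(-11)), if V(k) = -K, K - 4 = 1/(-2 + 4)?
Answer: -27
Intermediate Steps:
K = 9/2 (K = 4 + 1/(-2 + 4) = 4 + 1/2 = 4 + ½ = 9/2 ≈ 4.5000)
V(k) = -9/2 (V(k) = -1*9/2 = -9/2)
v(g, X) = 2*g
-27 + v(0, V(5))*(-51 - 1*(-11)) = -27 + (2*0)*(-51 - 1*(-11)) = -27 + 0*(-51 + 11) = -27 + 0*(-40) = -27 + 0 = -27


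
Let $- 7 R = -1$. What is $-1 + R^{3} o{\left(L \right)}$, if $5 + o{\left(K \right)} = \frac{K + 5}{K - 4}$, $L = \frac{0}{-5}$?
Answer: $- \frac{1397}{1372} \approx -1.0182$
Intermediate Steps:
$L = 0$ ($L = 0 \left(- \frac{1}{5}\right) = 0$)
$R = \frac{1}{7}$ ($R = \left(- \frac{1}{7}\right) \left(-1\right) = \frac{1}{7} \approx 0.14286$)
$o{\left(K \right)} = -5 + \frac{5 + K}{-4 + K}$ ($o{\left(K \right)} = -5 + \frac{K + 5}{K - 4} = -5 + \frac{5 + K}{-4 + K}$)
$-1 + R^{3} o{\left(L \right)} = -1 + \frac{\frac{1}{-4 + 0} \left(25 - 0\right)}{343} = -1 + \frac{\frac{1}{-4} \left(25 + 0\right)}{343} = -1 + \frac{\left(- \frac{1}{4}\right) 25}{343} = -1 + \frac{1}{343} \left(- \frac{25}{4}\right) = -1 - \frac{25}{1372} = - \frac{1397}{1372}$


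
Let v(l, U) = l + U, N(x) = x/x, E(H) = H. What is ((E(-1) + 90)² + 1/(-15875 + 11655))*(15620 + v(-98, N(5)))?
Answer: 518881406737/4220 ≈ 1.2296e+8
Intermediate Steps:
N(x) = 1
v(l, U) = U + l
((E(-1) + 90)² + 1/(-15875 + 11655))*(15620 + v(-98, N(5))) = ((-1 + 90)² + 1/(-15875 + 11655))*(15620 + (1 - 98)) = (89² + 1/(-4220))*(15620 - 97) = (7921 - 1/4220)*15523 = (33426619/4220)*15523 = 518881406737/4220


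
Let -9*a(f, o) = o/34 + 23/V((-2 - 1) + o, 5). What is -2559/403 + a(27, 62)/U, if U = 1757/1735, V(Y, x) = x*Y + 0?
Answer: -41920387177/6391756917 ≈ -6.5585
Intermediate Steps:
V(Y, x) = Y*x (V(Y, x) = Y*x + 0 = Y*x)
a(f, o) = -23/(9*(-15 + 5*o)) - o/306 (a(f, o) = -(o/34 + 23/((((-2 - 1) + o)*5)))/9 = -(o*(1/34) + 23/(((-3 + o)*5)))/9 = -(o/34 + 23/(-15 + 5*o))/9 = -(23/(-15 + 5*o) + o/34)/9 = -23/(9*(-15 + 5*o)) - o/306)
U = 1757/1735 (U = 1757*(1/1735) = 1757/1735 ≈ 1.0127)
-2559/403 + a(27, 62)/U = -2559/403 + ((-782 - 5*62*(-3 + 62))/(1530*(-3 + 62)))/(1757/1735) = -2559*1/403 + ((1/1530)*(-782 - 5*62*59)/59)*(1735/1757) = -2559/403 + ((1/1530)*(1/59)*(-782 - 18290))*(1735/1757) = -2559/403 + ((1/1530)*(1/59)*(-19072))*(1735/1757) = -2559/403 - 9536/45135*1735/1757 = -2559/403 - 3308992/15860439 = -41920387177/6391756917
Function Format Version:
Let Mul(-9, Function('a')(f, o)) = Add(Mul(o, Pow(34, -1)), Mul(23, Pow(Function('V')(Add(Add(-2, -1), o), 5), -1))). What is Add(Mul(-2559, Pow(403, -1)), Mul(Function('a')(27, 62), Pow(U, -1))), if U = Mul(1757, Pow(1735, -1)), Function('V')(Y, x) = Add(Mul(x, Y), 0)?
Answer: Rational(-41920387177, 6391756917) ≈ -6.5585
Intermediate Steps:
Function('V')(Y, x) = Mul(Y, x) (Function('V')(Y, x) = Add(Mul(Y, x), 0) = Mul(Y, x))
Function('a')(f, o) = Add(Mul(Rational(-23, 9), Pow(Add(-15, Mul(5, o)), -1)), Mul(Rational(-1, 306), o)) (Function('a')(f, o) = Mul(Rational(-1, 9), Add(Mul(o, Pow(34, -1)), Mul(23, Pow(Mul(Add(Add(-2, -1), o), 5), -1)))) = Mul(Rational(-1, 9), Add(Mul(o, Rational(1, 34)), Mul(23, Pow(Mul(Add(-3, o), 5), -1)))) = Mul(Rational(-1, 9), Add(Mul(Rational(1, 34), o), Mul(23, Pow(Add(-15, Mul(5, o)), -1)))) = Mul(Rational(-1, 9), Add(Mul(23, Pow(Add(-15, Mul(5, o)), -1)), Mul(Rational(1, 34), o))) = Add(Mul(Rational(-23, 9), Pow(Add(-15, Mul(5, o)), -1)), Mul(Rational(-1, 306), o)))
U = Rational(1757, 1735) (U = Mul(1757, Rational(1, 1735)) = Rational(1757, 1735) ≈ 1.0127)
Add(Mul(-2559, Pow(403, -1)), Mul(Function('a')(27, 62), Pow(U, -1))) = Add(Mul(-2559, Pow(403, -1)), Mul(Mul(Rational(1, 1530), Pow(Add(-3, 62), -1), Add(-782, Mul(-5, 62, Add(-3, 62)))), Pow(Rational(1757, 1735), -1))) = Add(Mul(-2559, Rational(1, 403)), Mul(Mul(Rational(1, 1530), Pow(59, -1), Add(-782, Mul(-5, 62, 59))), Rational(1735, 1757))) = Add(Rational(-2559, 403), Mul(Mul(Rational(1, 1530), Rational(1, 59), Add(-782, -18290)), Rational(1735, 1757))) = Add(Rational(-2559, 403), Mul(Mul(Rational(1, 1530), Rational(1, 59), -19072), Rational(1735, 1757))) = Add(Rational(-2559, 403), Mul(Rational(-9536, 45135), Rational(1735, 1757))) = Add(Rational(-2559, 403), Rational(-3308992, 15860439)) = Rational(-41920387177, 6391756917)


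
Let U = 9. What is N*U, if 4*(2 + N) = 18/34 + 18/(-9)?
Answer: -1449/68 ≈ -21.309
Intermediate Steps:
N = -161/68 (N = -2 + (18/34 + 18/(-9))/4 = -2 + (18*(1/34) + 18*(-⅑))/4 = -2 + (9/17 - 2)/4 = -2 + (¼)*(-25/17) = -2 - 25/68 = -161/68 ≈ -2.3676)
N*U = -161/68*9 = -1449/68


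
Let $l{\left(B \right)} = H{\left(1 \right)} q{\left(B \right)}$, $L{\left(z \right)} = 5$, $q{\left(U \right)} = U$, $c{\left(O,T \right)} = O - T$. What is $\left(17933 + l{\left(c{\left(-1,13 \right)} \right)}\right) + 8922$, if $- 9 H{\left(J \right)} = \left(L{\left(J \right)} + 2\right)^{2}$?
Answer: $\frac{242381}{9} \approx 26931.0$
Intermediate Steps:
$H{\left(J \right)} = - \frac{49}{9}$ ($H{\left(J \right)} = - \frac{\left(5 + 2\right)^{2}}{9} = - \frac{7^{2}}{9} = \left(- \frac{1}{9}\right) 49 = - \frac{49}{9}$)
$l{\left(B \right)} = - \frac{49 B}{9}$
$\left(17933 + l{\left(c{\left(-1,13 \right)} \right)}\right) + 8922 = \left(17933 - \frac{49 \left(-1 - 13\right)}{9}\right) + 8922 = \left(17933 - - \frac{686}{9}\right) + 8922 = \left(17933 + \frac{686}{9}\right) + 8922 = \frac{162083}{9} + 8922 = \frac{242381}{9}$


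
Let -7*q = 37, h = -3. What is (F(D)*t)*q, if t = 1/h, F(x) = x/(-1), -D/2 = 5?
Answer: 370/21 ≈ 17.619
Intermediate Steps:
D = -10 (D = -2*5 = -10)
F(x) = -x (F(x) = x*(-1) = -x)
q = -37/7 (q = -1/7*37 = -37/7 ≈ -5.2857)
t = -1/3 (t = 1/(-3) = -1/3 ≈ -0.33333)
(F(D)*t)*q = (-1*(-10)*(-1/3))*(-37/7) = (10*(-1/3))*(-37/7) = -10/3*(-37/7) = 370/21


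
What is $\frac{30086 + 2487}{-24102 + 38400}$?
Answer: $\frac{32573}{14298} \approx 2.2782$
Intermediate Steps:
$\frac{30086 + 2487}{-24102 + 38400} = \frac{32573}{14298}$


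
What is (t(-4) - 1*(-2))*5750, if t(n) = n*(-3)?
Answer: 80500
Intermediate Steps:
t(n) = -3*n
(t(-4) - 1*(-2))*5750 = (-3*(-4) - 1*(-2))*5750 = (12 + 2)*5750 = 14*5750 = 80500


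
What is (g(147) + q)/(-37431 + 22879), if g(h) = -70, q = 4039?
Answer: -3969/14552 ≈ -0.27275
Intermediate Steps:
(g(147) + q)/(-37431 + 22879) = (-70 + 4039)/(-37431 + 22879) = 3969/(-14552) = 3969*(-1/14552) = -3969/14552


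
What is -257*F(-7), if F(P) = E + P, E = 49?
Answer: -10794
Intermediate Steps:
F(P) = 49 + P
-257*F(-7) = -257*(49 - 7) = -257*42 = -10794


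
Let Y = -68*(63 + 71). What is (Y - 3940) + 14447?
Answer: 1395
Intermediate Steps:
Y = -9112 (Y = -68*134 = -9112)
(Y - 3940) + 14447 = (-9112 - 3940) + 14447 = -13052 + 14447 = 1395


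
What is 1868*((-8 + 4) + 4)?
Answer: 0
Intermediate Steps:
1868*((-8 + 4) + 4) = 1868*(-4 + 4) = 1868*0 = 0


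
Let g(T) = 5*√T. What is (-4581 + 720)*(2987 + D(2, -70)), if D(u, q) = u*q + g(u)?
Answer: -10992267 - 19305*√2 ≈ -1.1020e+7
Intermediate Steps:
D(u, q) = 5*√u + q*u (D(u, q) = u*q + 5*√u = q*u + 5*√u = 5*√u + q*u)
(-4581 + 720)*(2987 + D(2, -70)) = (-4581 + 720)*(2987 + (5*√2 - 70*2)) = -3861*(2987 + (5*√2 - 140)) = -3861*(2987 + (-140 + 5*√2)) = -3861*(2847 + 5*√2) = -10992267 - 19305*√2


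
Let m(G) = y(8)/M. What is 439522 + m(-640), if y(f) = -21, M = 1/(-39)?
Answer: 440341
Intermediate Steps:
M = -1/39 ≈ -0.025641
m(G) = 819 (m(G) = -21/(-1/39) = -21*(-39) = 819)
439522 + m(-640) = 439522 + 819 = 440341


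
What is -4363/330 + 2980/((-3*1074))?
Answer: -2506831/177210 ≈ -14.146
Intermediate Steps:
-4363/330 + 2980/((-3*1074)) = -4363*1/330 + 2980/(-3222) = -4363/330 + 2980*(-1/3222) = -4363/330 - 1490/1611 = -2506831/177210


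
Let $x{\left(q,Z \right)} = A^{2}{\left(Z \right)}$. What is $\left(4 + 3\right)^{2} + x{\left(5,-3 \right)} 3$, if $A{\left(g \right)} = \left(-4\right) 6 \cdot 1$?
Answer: $1777$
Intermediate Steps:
$A{\left(g \right)} = -24$ ($A{\left(g \right)} = \left(-24\right) 1 = -24$)
$x{\left(q,Z \right)} = 576$ ($x{\left(q,Z \right)} = \left(-24\right)^{2} = 576$)
$\left(4 + 3\right)^{2} + x{\left(5,-3 \right)} 3 = \left(4 + 3\right)^{2} + 576 \cdot 3 = 7^{2} + 1728 = 49 + 1728 = 1777$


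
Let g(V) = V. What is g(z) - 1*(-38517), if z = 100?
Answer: 38617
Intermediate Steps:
g(z) - 1*(-38517) = 100 - 1*(-38517) = 100 + 38517 = 38617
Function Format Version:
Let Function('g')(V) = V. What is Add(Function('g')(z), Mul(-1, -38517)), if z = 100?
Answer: 38617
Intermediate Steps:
Add(Function('g')(z), Mul(-1, -38517)) = Add(100, Mul(-1, -38517)) = Add(100, 38517) = 38617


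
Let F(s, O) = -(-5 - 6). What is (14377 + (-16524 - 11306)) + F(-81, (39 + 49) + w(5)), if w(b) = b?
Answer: -13442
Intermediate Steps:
F(s, O) = 11 (F(s, O) = -1*(-11) = 11)
(14377 + (-16524 - 11306)) + F(-81, (39 + 49) + w(5)) = (14377 + (-16524 - 11306)) + 11 = (14377 - 27830) + 11 = -13453 + 11 = -13442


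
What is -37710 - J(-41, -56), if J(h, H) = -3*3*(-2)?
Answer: -37728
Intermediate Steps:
J(h, H) = 18 (J(h, H) = -9*(-2) = 18)
-37710 - J(-41, -56) = -37710 - 1*18 = -37710 - 18 = -37728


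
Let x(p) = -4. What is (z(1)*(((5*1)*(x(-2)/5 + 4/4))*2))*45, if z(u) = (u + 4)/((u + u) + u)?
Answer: 150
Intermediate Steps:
z(u) = (4 + u)/(3*u) (z(u) = (4 + u)/(2*u + u) = (4 + u)/((3*u)) = (4 + u)*(1/(3*u)) = (4 + u)/(3*u))
(z(1)*(((5*1)*(x(-2)/5 + 4/4))*2))*45 = (((1/3)*(4 + 1)/1)*(((5*1)*(-4/5 + 4/4))*2))*45 = (((1/3)*1*5)*((5*(-4*1/5 + 4*(1/4)))*2))*45 = (5*((5*(-4/5 + 1))*2)/3)*45 = (5*((5*(1/5))*2)/3)*45 = (5*(1*2)/3)*45 = ((5/3)*2)*45 = (10/3)*45 = 150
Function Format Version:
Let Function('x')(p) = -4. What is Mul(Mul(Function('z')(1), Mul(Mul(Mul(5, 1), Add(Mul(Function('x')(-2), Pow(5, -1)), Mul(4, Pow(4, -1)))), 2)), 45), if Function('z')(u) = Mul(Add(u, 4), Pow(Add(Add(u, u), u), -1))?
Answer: 150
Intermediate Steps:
Function('z')(u) = Mul(Rational(1, 3), Pow(u, -1), Add(4, u)) (Function('z')(u) = Mul(Add(4, u), Pow(Add(Mul(2, u), u), -1)) = Mul(Add(4, u), Pow(Mul(3, u), -1)) = Mul(Add(4, u), Mul(Rational(1, 3), Pow(u, -1))) = Mul(Rational(1, 3), Pow(u, -1), Add(4, u)))
Mul(Mul(Function('z')(1), Mul(Mul(Mul(5, 1), Add(Mul(Function('x')(-2), Pow(5, -1)), Mul(4, Pow(4, -1)))), 2)), 45) = Mul(Mul(Mul(Rational(1, 3), Pow(1, -1), Add(4, 1)), Mul(Mul(Mul(5, 1), Add(Mul(-4, Pow(5, -1)), Mul(4, Pow(4, -1)))), 2)), 45) = Mul(Mul(Mul(Rational(1, 3), 1, 5), Mul(Mul(5, Add(Mul(-4, Rational(1, 5)), Mul(4, Rational(1, 4)))), 2)), 45) = Mul(Mul(Rational(5, 3), Mul(Mul(5, Add(Rational(-4, 5), 1)), 2)), 45) = Mul(Mul(Rational(5, 3), Mul(Mul(5, Rational(1, 5)), 2)), 45) = Mul(Mul(Rational(5, 3), Mul(1, 2)), 45) = Mul(Mul(Rational(5, 3), 2), 45) = Mul(Rational(10, 3), 45) = 150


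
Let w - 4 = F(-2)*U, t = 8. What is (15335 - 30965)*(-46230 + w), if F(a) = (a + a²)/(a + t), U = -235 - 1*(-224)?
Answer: 722569690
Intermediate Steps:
U = -11 (U = -235 + 224 = -11)
F(a) = (a + a²)/(8 + a) (F(a) = (a + a²)/(a + 8) = (a + a²)/(8 + a))
w = ⅓ (w = 4 - 2*(1 - 2)/(8 - 2)*(-11) = 4 - 2*(-1)/6*(-11) = 4 - 2*⅙*(-1)*(-11) = 4 + (⅓)*(-11) = 4 - 11/3 = ⅓ ≈ 0.33333)
(15335 - 30965)*(-46230 + w) = (15335 - 30965)*(-46230 + ⅓) = -15630*(-138689/3) = 722569690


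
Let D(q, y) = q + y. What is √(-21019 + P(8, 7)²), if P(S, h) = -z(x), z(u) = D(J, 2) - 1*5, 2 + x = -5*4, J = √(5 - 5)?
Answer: I*√21010 ≈ 144.95*I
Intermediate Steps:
J = 0 (J = √0 = 0)
x = -22 (x = -2 - 5*4 = -2 - 20 = -22)
z(u) = -3 (z(u) = (0 + 2) - 1*5 = 2 - 5 = -3)
P(S, h) = 3 (P(S, h) = -1*(-3) = 3)
√(-21019 + P(8, 7)²) = √(-21019 + 3²) = √(-21019 + 9) = √(-21010) = I*√21010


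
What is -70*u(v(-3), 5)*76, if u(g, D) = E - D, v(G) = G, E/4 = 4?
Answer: -58520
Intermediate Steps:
E = 16 (E = 4*4 = 16)
u(g, D) = 16 - D
-70*u(v(-3), 5)*76 = -70*(16 - 1*5)*76 = -70*(16 - 5)*76 = -70*11*76 = -770*76 = -58520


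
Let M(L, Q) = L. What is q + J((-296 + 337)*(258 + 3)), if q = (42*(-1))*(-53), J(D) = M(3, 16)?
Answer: 2229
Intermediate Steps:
J(D) = 3
q = 2226 (q = -42*(-53) = 2226)
q + J((-296 + 337)*(258 + 3)) = 2226 + 3 = 2229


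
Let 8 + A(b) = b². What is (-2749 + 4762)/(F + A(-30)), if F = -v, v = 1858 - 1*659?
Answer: -2013/307 ≈ -6.5570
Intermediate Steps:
v = 1199 (v = 1858 - 659 = 1199)
A(b) = -8 + b²
F = -1199 (F = -1*1199 = -1199)
(-2749 + 4762)/(F + A(-30)) = (-2749 + 4762)/(-1199 + (-8 + (-30)²)) = 2013/(-1199 + (-8 + 900)) = 2013/(-1199 + 892) = 2013/(-307) = 2013*(-1/307) = -2013/307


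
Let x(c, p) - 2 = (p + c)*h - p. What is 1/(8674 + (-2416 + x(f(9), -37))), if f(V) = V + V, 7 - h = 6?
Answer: 1/6278 ≈ 0.00015929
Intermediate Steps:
h = 1 (h = 7 - 1*6 = 7 - 6 = 1)
f(V) = 2*V
x(c, p) = 2 + c (x(c, p) = 2 + ((p + c)*1 - p) = 2 + ((c + p)*1 - p) = 2 + ((c + p) - p) = 2 + c)
1/(8674 + (-2416 + x(f(9), -37))) = 1/(8674 + (-2416 + (2 + 2*9))) = 1/(8674 + (-2416 + (2 + 18))) = 1/(8674 + (-2416 + 20)) = 1/(8674 - 2396) = 1/6278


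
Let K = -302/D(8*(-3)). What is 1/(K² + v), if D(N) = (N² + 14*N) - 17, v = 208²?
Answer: 49729/2151566660 ≈ 2.3113e-5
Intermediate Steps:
v = 43264
D(N) = -17 + N² + 14*N
K = -302/223 (K = -302/(-17 + (8*(-3))² + 14*(8*(-3))) = -302/(-17 + (-24)² + 14*(-24)) = -302/(-17 + 576 - 336) = -302/223 ≈ -1.3543)
1/(K² + v) = 1/((-302/223)² + 43264) = 1/(91204/49729 + 43264) = 1/(2151566660/49729) = 49729/2151566660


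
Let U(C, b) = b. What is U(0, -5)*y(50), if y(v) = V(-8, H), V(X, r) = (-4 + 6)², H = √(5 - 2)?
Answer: -20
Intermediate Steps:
H = √3 ≈ 1.7320
V(X, r) = 4 (V(X, r) = 2² = 4)
y(v) = 4
U(0, -5)*y(50) = -5*4 = -20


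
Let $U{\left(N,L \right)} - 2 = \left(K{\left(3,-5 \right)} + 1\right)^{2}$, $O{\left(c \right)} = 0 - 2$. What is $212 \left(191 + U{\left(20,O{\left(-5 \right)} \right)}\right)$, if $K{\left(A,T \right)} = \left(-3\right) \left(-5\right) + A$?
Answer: $117448$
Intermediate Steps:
$O{\left(c \right)} = -2$
$K{\left(A,T \right)} = 15 + A$
$U{\left(N,L \right)} = 363$ ($U{\left(N,L \right)} = 2 + \left(\left(15 + 3\right) + 1\right)^{2} = 2 + \left(18 + 1\right)^{2} = 2 + 19^{2} = 2 + 361 = 363$)
$212 \left(191 + U{\left(20,O{\left(-5 \right)} \right)}\right) = 212 \left(191 + 363\right) = 212 \cdot 554 = 117448$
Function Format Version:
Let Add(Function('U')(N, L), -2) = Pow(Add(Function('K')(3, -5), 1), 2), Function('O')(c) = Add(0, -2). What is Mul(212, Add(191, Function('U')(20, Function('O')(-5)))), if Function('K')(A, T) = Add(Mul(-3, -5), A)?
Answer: 117448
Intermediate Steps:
Function('O')(c) = -2
Function('K')(A, T) = Add(15, A)
Function('U')(N, L) = 363 (Function('U')(N, L) = Add(2, Pow(Add(Add(15, 3), 1), 2)) = Add(2, Pow(Add(18, 1), 2)) = Add(2, Pow(19, 2)) = Add(2, 361) = 363)
Mul(212, Add(191, Function('U')(20, Function('O')(-5)))) = Mul(212, Add(191, 363)) = Mul(212, 554) = 117448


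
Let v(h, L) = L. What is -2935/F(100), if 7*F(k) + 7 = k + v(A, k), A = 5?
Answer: -20545/193 ≈ -106.45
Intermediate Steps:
F(k) = -1 + 2*k/7 (F(k) = -1 + (k + k)/7 = -1 + (2*k)/7 = -1 + 2*k/7)
-2935/F(100) = -2935/(-1 + (2/7)*100) = -2935/(-1 + 200/7) = -2935/193/7 = -2935*7/193 = -20545/193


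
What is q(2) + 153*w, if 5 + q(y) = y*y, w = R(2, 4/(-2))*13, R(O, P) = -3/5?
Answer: -5972/5 ≈ -1194.4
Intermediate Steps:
R(O, P) = -⅗ (R(O, P) = -3*⅕ = -⅗)
w = -39/5 (w = -⅗*13 = -39/5 ≈ -7.8000)
q(y) = -5 + y² (q(y) = -5 + y*y = -5 + y²)
q(2) + 153*w = (-5 + 2²) + 153*(-39/5) = (-5 + 4) - 5967/5 = -1 - 5967/5 = -5972/5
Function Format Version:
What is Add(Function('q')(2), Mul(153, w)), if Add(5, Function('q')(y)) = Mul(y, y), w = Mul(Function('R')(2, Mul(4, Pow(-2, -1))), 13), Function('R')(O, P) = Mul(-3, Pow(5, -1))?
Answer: Rational(-5972, 5) ≈ -1194.4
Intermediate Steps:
Function('R')(O, P) = Rational(-3, 5) (Function('R')(O, P) = Mul(-3, Rational(1, 5)) = Rational(-3, 5))
w = Rational(-39, 5) (w = Mul(Rational(-3, 5), 13) = Rational(-39, 5) ≈ -7.8000)
Function('q')(y) = Add(-5, Pow(y, 2)) (Function('q')(y) = Add(-5, Mul(y, y)) = Add(-5, Pow(y, 2)))
Add(Function('q')(2), Mul(153, w)) = Add(Add(-5, Pow(2, 2)), Mul(153, Rational(-39, 5))) = Add(Add(-5, 4), Rational(-5967, 5)) = Add(-1, Rational(-5967, 5)) = Rational(-5972, 5)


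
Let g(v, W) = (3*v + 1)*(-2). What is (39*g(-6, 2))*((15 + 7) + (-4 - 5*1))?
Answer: 17238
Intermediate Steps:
g(v, W) = -2 - 6*v (g(v, W) = (1 + 3*v)*(-2) = -2 - 6*v)
(39*g(-6, 2))*((15 + 7) + (-4 - 5*1)) = (39*(-2 - 6*(-6)))*((15 + 7) + (-4 - 5*1)) = (39*(-2 + 36))*(22 + (-4 - 5)) = (39*34)*(22 - 9) = 1326*13 = 17238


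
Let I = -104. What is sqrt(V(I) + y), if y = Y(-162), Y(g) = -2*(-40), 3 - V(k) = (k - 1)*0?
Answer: sqrt(83) ≈ 9.1104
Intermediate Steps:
V(k) = 3 (V(k) = 3 - (k - 1)*0 = 3 - (-1 + k)*0 = 3 - 1*0 = 3 + 0 = 3)
Y(g) = 80
y = 80
sqrt(V(I) + y) = sqrt(3 + 80) = sqrt(83)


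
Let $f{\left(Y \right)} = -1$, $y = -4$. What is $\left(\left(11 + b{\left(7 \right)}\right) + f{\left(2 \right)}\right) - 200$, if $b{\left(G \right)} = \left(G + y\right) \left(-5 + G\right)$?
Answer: $-184$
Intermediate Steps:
$b{\left(G \right)} = \left(-5 + G\right) \left(-4 + G\right)$ ($b{\left(G \right)} = \left(G - 4\right) \left(-5 + G\right) = \left(-4 + G\right) \left(-5 + G\right) = \left(-5 + G\right) \left(-4 + G\right)$)
$\left(\left(11 + b{\left(7 \right)}\right) + f{\left(2 \right)}\right) - 200 = \left(\left(11 + \left(20 + 7^{2} - 63\right)\right) - 1\right) - 200 = \left(\left(11 + \left(20 + 49 - 63\right)\right) - 1\right) - 200 = \left(\left(11 + 6\right) - 1\right) - 200 = \left(17 - 1\right) - 200 = 16 - 200 = -184$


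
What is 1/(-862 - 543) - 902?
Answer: -1267311/1405 ≈ -902.00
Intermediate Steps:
1/(-862 - 543) - 902 = 1/(-1405) - 902 = -1/1405 - 902 = -1267311/1405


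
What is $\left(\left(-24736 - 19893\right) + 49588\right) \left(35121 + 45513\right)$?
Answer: $399864006$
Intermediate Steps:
$\left(\left(-24736 - 19893\right) + 49588\right) \left(35121 + 45513\right) = \left(-44629 + 49588\right) 80634 = 4959 \cdot 80634 = 399864006$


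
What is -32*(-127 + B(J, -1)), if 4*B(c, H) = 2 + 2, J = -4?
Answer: 4032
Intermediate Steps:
B(c, H) = 1 (B(c, H) = (2 + 2)/4 = (¼)*4 = 1)
-32*(-127 + B(J, -1)) = -32*(-127 + 1) = -32*(-126) = 4032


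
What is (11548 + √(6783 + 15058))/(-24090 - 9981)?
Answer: -11548/34071 - √21841/34071 ≈ -0.34328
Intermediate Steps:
(11548 + √(6783 + 15058))/(-24090 - 9981) = (11548 + √21841)/(-34071) = (11548 + √21841)*(-1/34071) = -11548/34071 - √21841/34071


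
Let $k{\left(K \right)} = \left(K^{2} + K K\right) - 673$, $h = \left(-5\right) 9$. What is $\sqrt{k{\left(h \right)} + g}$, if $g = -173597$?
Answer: $2 i \sqrt{42555} \approx 412.58 i$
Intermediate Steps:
$h = -45$
$k{\left(K \right)} = -673 + 2 K^{2}$ ($k{\left(K \right)} = \left(K^{2} + K^{2}\right) - 673 = 2 K^{2} - 673 = -673 + 2 K^{2}$)
$\sqrt{k{\left(h \right)} + g} = \sqrt{\left(-673 + 2 \left(-45\right)^{2}\right) - 173597} = \sqrt{\left(-673 + 2 \cdot 2025\right) - 173597} = \sqrt{\left(-673 + 4050\right) - 173597} = \sqrt{3377 - 173597} = \sqrt{-170220} = 2 i \sqrt{42555}$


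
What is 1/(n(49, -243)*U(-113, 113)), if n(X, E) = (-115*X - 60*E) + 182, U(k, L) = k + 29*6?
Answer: 1/556747 ≈ 1.7961e-6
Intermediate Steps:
U(k, L) = 174 + k (U(k, L) = k + 174 = 174 + k)
n(X, E) = 182 - 115*X - 60*E
1/(n(49, -243)*U(-113, 113)) = 1/((182 - 115*49 - 60*(-243))*(174 - 113)) = 1/((182 - 5635 + 14580)*61) = (1/61)/9127 = (1/9127)*(1/61) = 1/556747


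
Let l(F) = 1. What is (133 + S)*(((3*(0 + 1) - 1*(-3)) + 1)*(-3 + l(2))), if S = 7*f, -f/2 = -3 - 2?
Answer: -2842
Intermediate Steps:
f = 10 (f = -2*(-3 - 2) = -2*(-5) = 10)
S = 70 (S = 7*10 = 70)
(133 + S)*(((3*(0 + 1) - 1*(-3)) + 1)*(-3 + l(2))) = (133 + 70)*(((3*(0 + 1) - 1*(-3)) + 1)*(-3 + 1)) = 203*(((3*1 + 3) + 1)*(-2)) = 203*(((3 + 3) + 1)*(-2)) = 203*((6 + 1)*(-2)) = 203*(7*(-2)) = 203*(-14) = -2842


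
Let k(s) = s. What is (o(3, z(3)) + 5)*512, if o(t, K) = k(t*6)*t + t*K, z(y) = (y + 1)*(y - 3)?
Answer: 30208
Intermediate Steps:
z(y) = (1 + y)*(-3 + y)
o(t, K) = 6*t² + K*t (o(t, K) = (t*6)*t + t*K = (6*t)*t + K*t = 6*t² + K*t)
(o(3, z(3)) + 5)*512 = (3*((-3 + 3² - 2*3) + 6*3) + 5)*512 = (3*((-3 + 9 - 6) + 18) + 5)*512 = (3*(0 + 18) + 5)*512 = (3*18 + 5)*512 = (54 + 5)*512 = 59*512 = 30208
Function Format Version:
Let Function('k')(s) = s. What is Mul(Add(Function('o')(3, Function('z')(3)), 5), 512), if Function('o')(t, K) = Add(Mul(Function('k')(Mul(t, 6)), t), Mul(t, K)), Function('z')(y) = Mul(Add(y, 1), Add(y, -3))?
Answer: 30208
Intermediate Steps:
Function('z')(y) = Mul(Add(1, y), Add(-3, y))
Function('o')(t, K) = Add(Mul(6, Pow(t, 2)), Mul(K, t)) (Function('o')(t, K) = Add(Mul(Mul(t, 6), t), Mul(t, K)) = Add(Mul(Mul(6, t), t), Mul(K, t)) = Add(Mul(6, Pow(t, 2)), Mul(K, t)))
Mul(Add(Function('o')(3, Function('z')(3)), 5), 512) = Mul(Add(Mul(3, Add(Add(-3, Pow(3, 2), Mul(-2, 3)), Mul(6, 3))), 5), 512) = Mul(Add(Mul(3, Add(Add(-3, 9, -6), 18)), 5), 512) = Mul(Add(Mul(3, Add(0, 18)), 5), 512) = Mul(Add(Mul(3, 18), 5), 512) = Mul(Add(54, 5), 512) = Mul(59, 512) = 30208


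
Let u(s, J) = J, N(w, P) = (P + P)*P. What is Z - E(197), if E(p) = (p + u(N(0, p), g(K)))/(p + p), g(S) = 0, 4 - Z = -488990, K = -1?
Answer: 977987/2 ≈ 4.8899e+5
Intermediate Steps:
Z = 488994 (Z = 4 - 1*(-488990) = 4 + 488990 = 488994)
N(w, P) = 2*P**2 (N(w, P) = (2*P)*P = 2*P**2)
E(p) = 1/2 (E(p) = (p + 0)/(p + p) = p/((2*p)) = p*(1/(2*p)) = 1/2)
Z - E(197) = 488994 - 1*1/2 = 488994 - 1/2 = 977987/2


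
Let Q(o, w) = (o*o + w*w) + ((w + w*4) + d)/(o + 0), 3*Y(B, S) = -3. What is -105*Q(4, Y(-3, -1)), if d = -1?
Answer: -3255/2 ≈ -1627.5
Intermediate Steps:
Y(B, S) = -1 (Y(B, S) = (1/3)*(-3) = -1)
Q(o, w) = o**2 + w**2 + (-1 + 5*w)/o (Q(o, w) = (o*o + w*w) + ((w + w*4) - 1)/(o + 0) = (o**2 + w**2) + ((w + 4*w) - 1)/o = (o**2 + w**2) + (5*w - 1)/o = (o**2 + w**2) + (-1 + 5*w)/o = o**2 + w**2 + (-1 + 5*w)/o)
-105*Q(4, Y(-3, -1)) = -105*(-1 + 5*(-1) + 4*(4**2 + (-1)**2))/4 = -105*(-1 - 5 + 4*(16 + 1))/4 = -105*(-1 - 5 + 4*17)/4 = -105*(-1 - 5 + 68)/4 = -105*62/4 = -105*31/2 = -3255/2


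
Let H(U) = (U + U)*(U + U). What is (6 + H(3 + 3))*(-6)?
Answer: -900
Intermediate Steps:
H(U) = 4*U² (H(U) = (2*U)*(2*U) = 4*U²)
(6 + H(3 + 3))*(-6) = (6 + 4*(3 + 3)²)*(-6) = (6 + 4*6²)*(-6) = (6 + 4*36)*(-6) = (6 + 144)*(-6) = 150*(-6) = -900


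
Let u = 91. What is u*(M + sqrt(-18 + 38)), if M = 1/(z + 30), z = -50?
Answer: -91/20 + 182*sqrt(5) ≈ 402.41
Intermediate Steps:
M = -1/20 (M = 1/(-50 + 30) = 1/(-20) = -1/20 ≈ -0.050000)
u*(M + sqrt(-18 + 38)) = 91*(-1/20 + sqrt(-18 + 38)) = 91*(-1/20 + sqrt(20)) = 91*(-1/20 + 2*sqrt(5)) = -91/20 + 182*sqrt(5)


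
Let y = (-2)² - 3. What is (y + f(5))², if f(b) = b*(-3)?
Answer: 196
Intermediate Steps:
y = 1 (y = 4 - 3 = 1)
f(b) = -3*b
(y + f(5))² = (1 - 3*5)² = (1 - 15)² = (-14)² = 196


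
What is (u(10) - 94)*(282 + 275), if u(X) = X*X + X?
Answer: 8912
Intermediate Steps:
u(X) = X + X² (u(X) = X² + X = X + X²)
(u(10) - 94)*(282 + 275) = (10*(1 + 10) - 94)*(282 + 275) = (10*11 - 94)*557 = (110 - 94)*557 = 16*557 = 8912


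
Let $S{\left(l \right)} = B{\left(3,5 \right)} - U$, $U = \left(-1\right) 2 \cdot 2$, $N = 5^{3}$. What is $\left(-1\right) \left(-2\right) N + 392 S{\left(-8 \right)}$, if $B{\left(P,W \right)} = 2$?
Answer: $2602$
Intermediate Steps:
$N = 125$
$U = -4$ ($U = \left(-2\right) 2 = -4$)
$S{\left(l \right)} = 6$ ($S{\left(l \right)} = 2 - -4 = 2 + 4 = 6$)
$\left(-1\right) \left(-2\right) N + 392 S{\left(-8 \right)} = \left(-1\right) \left(-2\right) 125 + 392 \cdot 6 = 2 \cdot 125 + 2352 = 250 + 2352 = 2602$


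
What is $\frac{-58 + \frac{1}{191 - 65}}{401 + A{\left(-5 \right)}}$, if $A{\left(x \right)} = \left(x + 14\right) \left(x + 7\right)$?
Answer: $- \frac{7307}{52794} \approx -0.13841$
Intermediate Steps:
$A{\left(x \right)} = \left(7 + x\right) \left(14 + x\right)$ ($A{\left(x \right)} = \left(14 + x\right) \left(7 + x\right) = \left(7 + x\right) \left(14 + x\right)$)
$\frac{-58 + \frac{1}{191 - 65}}{401 + A{\left(-5 \right)}} = \frac{-58 + \frac{1}{191 - 65}}{401 + \left(98 + \left(-5\right)^{2} + 21 \left(-5\right)\right)} = \frac{-58 + \frac{1}{126}}{401 + \left(98 + 25 - 105\right)} = \frac{-58 + \frac{1}{126}}{401 + 18} = - \frac{7307}{126 \cdot 419} = \left(- \frac{7307}{126}\right) \frac{1}{419} = - \frac{7307}{52794}$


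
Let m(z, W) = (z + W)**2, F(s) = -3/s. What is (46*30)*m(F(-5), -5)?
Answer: 133584/5 ≈ 26717.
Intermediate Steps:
m(z, W) = (W + z)**2
(46*30)*m(F(-5), -5) = (46*30)*(-5 - 3/(-5))**2 = 1380*(-5 - 3*(-1/5))**2 = 1380*(-5 + 3/5)**2 = 1380*(-22/5)**2 = 1380*(484/25) = 133584/5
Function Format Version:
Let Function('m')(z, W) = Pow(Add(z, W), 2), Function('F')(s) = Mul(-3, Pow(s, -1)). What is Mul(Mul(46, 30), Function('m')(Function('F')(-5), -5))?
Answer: Rational(133584, 5) ≈ 26717.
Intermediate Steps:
Function('m')(z, W) = Pow(Add(W, z), 2)
Mul(Mul(46, 30), Function('m')(Function('F')(-5), -5)) = Mul(Mul(46, 30), Pow(Add(-5, Mul(-3, Pow(-5, -1))), 2)) = Mul(1380, Pow(Add(-5, Mul(-3, Rational(-1, 5))), 2)) = Mul(1380, Pow(Add(-5, Rational(3, 5)), 2)) = Mul(1380, Pow(Rational(-22, 5), 2)) = Mul(1380, Rational(484, 25)) = Rational(133584, 5)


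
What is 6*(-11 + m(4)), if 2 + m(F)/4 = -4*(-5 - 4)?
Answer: 750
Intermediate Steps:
m(F) = 136 (m(F) = -8 + 4*(-4*(-5 - 4)) = -8 + 4*(-4*(-9)) = -8 + 4*36 = -8 + 144 = 136)
6*(-11 + m(4)) = 6*(-11 + 136) = 6*125 = 750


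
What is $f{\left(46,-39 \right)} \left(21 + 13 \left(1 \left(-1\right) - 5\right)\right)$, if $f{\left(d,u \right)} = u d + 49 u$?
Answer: $211185$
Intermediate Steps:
$f{\left(d,u \right)} = 49 u + d u$ ($f{\left(d,u \right)} = d u + 49 u = 49 u + d u$)
$f{\left(46,-39 \right)} \left(21 + 13 \left(1 \left(-1\right) - 5\right)\right) = - 39 \left(49 + 46\right) \left(21 + 13 \left(1 \left(-1\right) - 5\right)\right) = \left(-39\right) 95 \left(21 + 13 \left(-1 - 5\right)\right) = - 3705 \left(21 + 13 \left(-6\right)\right) = - 3705 \left(21 - 78\right) = \left(-3705\right) \left(-57\right) = 211185$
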